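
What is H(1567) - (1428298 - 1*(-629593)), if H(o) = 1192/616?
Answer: -158457458/77 ≈ -2.0579e+6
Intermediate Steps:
H(o) = 149/77 (H(o) = 1192*(1/616) = 149/77)
H(1567) - (1428298 - 1*(-629593)) = 149/77 - (1428298 - 1*(-629593)) = 149/77 - (1428298 + 629593) = 149/77 - 1*2057891 = 149/77 - 2057891 = -158457458/77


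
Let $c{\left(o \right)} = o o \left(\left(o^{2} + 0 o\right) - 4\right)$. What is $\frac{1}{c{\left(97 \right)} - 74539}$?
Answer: $\frac{1}{88417106} \approx 1.131 \cdot 10^{-8}$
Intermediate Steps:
$c{\left(o \right)} = o^{2} \left(-4 + o^{2}\right)$ ($c{\left(o \right)} = o^{2} \left(\left(o^{2} + 0\right) - 4\right) = o^{2} \left(o^{2} - 4\right) = o^{2} \left(-4 + o^{2}\right)$)
$\frac{1}{c{\left(97 \right)} - 74539} = \frac{1}{97^{2} \left(-4 + 97^{2}\right) - 74539} = \frac{1}{9409 \left(-4 + 9409\right) - 74539} = \frac{1}{9409 \cdot 9405 - 74539} = \frac{1}{88491645 - 74539} = \frac{1}{88417106}$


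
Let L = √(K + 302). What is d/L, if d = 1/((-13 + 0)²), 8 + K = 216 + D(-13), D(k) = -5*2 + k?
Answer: √487/82303 ≈ 0.00026813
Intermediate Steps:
D(k) = -10 + k
K = 185 (K = -8 + (216 + (-10 - 13)) = -8 + (216 - 23) = -8 + 193 = 185)
d = 1/169 (d = 1/((-13)²) = 1/169 ≈ 0.0059172)
L = √487 (L = √(185 + 302) = √487 ≈ 22.068)
d/L = 1/(169*(√487)) = (√487/487)/169 = √487/82303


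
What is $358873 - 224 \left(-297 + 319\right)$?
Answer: $353945$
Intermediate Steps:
$358873 - 224 \left(-297 + 319\right) = 358873 - 224 \cdot 22 = 358873 - 4928 = 353945$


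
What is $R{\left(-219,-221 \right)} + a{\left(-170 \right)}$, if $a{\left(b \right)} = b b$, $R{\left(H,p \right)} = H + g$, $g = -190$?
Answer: $28491$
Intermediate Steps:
$R{\left(H,p \right)} = -190 + H$ ($R{\left(H,p \right)} = H - 190 = -190 + H$)
$a{\left(b \right)} = b^{2}$
$R{\left(-219,-221 \right)} + a{\left(-170 \right)} = \left(-190 - 219\right) + \left(-170\right)^{2} = -409 + 28900 = 28491$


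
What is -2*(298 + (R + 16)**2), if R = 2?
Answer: -1244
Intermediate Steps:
-2*(298 + (R + 16)**2) = -2*(298 + (2 + 16)**2) = -2*(298 + 18**2) = -2*(298 + 324) = -2*622 = -1*1244 = -1244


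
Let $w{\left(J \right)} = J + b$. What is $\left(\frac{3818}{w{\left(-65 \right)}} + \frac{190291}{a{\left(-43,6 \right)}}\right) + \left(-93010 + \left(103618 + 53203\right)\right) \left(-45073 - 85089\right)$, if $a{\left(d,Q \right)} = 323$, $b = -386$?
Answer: $- \frac{1209925967250059}{145673} \approx -8.3058 \cdot 10^{9}$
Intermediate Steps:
$w{\left(J \right)} = -386 + J$ ($w{\left(J \right)} = J - 386 = -386 + J$)
$\left(\frac{3818}{w{\left(-65 \right)}} + \frac{190291}{a{\left(-43,6 \right)}}\right) + \left(-93010 + \left(103618 + 53203\right)\right) \left(-45073 - 85089\right) = \left(\frac{3818}{-386 - 65} + \frac{190291}{323}\right) + \left(-93010 + \left(103618 + 53203\right)\right) \left(-45073 - 85089\right) = \left(\frac{3818}{-451} + 190291 \cdot \frac{1}{323}\right) + \left(-93010 + 156821\right) \left(-130162\right) = \left(3818 \left(- \frac{1}{451}\right) + \frac{190291}{323}\right) + 63811 \left(-130162\right) = \left(- \frac{3818}{451} + \frac{190291}{323}\right) - 8305767382 = \frac{84588027}{145673} - 8305767382 = - \frac{1209925967250059}{145673}$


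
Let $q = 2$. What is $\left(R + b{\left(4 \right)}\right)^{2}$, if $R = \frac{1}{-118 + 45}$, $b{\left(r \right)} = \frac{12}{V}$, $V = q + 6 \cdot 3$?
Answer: $\frac{45796}{133225} \approx 0.34375$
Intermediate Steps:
$V = 20$ ($V = 2 + 6 \cdot 3 = 2 + 18 = 20$)
$b{\left(r \right)} = \frac{3}{5}$ ($b{\left(r \right)} = \frac{12}{20} = 12 \cdot \frac{1}{20} = \frac{3}{5}$)
$R = - \frac{1}{73}$ ($R = \frac{1}{-73} = - \frac{1}{73} \approx -0.013699$)
$\left(R + b{\left(4 \right)}\right)^{2} = \left(- \frac{1}{73} + \frac{3}{5}\right)^{2} = \left(\frac{214}{365}\right)^{2} = \frac{45796}{133225}$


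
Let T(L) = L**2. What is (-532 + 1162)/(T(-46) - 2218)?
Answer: -105/17 ≈ -6.1765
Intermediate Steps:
(-532 + 1162)/(T(-46) - 2218) = (-532 + 1162)/((-46)**2 - 2218) = 630/(2116 - 2218) = 630/(-102) = 630*(-1/102) = -105/17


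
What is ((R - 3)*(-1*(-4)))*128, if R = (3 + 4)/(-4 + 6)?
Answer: 256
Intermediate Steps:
R = 7/2 ≈ 3.5000
((R - 3)*(-1*(-4)))*128 = ((7/2 - 3)*(-1*(-4)))*128 = ((1/2)*4)*128 = 2*128 = 256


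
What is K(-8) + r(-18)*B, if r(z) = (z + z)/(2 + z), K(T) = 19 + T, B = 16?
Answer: 47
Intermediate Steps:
r(z) = 2*z/(2 + z) (r(z) = (2*z)/(2 + z) = 2*z/(2 + z))
K(-8) + r(-18)*B = (19 - 8) + (2*(-18)/(2 - 18))*16 = 11 + (2*(-18)/(-16))*16 = 11 + (2*(-18)*(-1/16))*16 = 11 + (9/4)*16 = 11 + 36 = 47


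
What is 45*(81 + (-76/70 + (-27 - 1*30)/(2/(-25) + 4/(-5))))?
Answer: 1002681/154 ≈ 6510.9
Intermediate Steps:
45*(81 + (-76/70 + (-27 - 1*30)/(2/(-25) + 4/(-5)))) = 45*(81 + (-76*1/70 + (-27 - 30)/(2*(-1/25) + 4*(-⅕)))) = 45*(81 + (-38/35 - 57/(-2/25 - ⅘))) = 45*(81 + (-38/35 - 57/(-22/25))) = 45*(81 + (-38/35 - 57*(-25/22))) = 45*(81 + (-38/35 + 1425/22)) = 45*(81 + 49039/770) = 45*(111409/770) = 1002681/154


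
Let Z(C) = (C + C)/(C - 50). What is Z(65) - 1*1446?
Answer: -4312/3 ≈ -1437.3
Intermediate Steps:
Z(C) = 2*C/(-50 + C) (Z(C) = (2*C)/(-50 + C) = 2*C/(-50 + C))
Z(65) - 1*1446 = 2*65/(-50 + 65) - 1*1446 = 2*65/15 - 1446 = 2*65*(1/15) - 1446 = 26/3 - 1446 = -4312/3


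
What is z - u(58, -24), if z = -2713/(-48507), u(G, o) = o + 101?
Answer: -3732326/48507 ≈ -76.944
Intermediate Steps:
u(G, o) = 101 + o
z = 2713/48507 (z = -2713*(-1/48507) = 2713/48507 ≈ 0.055930)
z - u(58, -24) = 2713/48507 - (101 - 24) = 2713/48507 - 1*77 = 2713/48507 - 77 = -3732326/48507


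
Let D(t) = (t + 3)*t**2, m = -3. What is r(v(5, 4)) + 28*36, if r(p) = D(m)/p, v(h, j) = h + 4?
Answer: 1008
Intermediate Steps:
v(h, j) = 4 + h
D(t) = t**2*(3 + t) (D(t) = (3 + t)*t**2 = t**2*(3 + t))
r(p) = 0 (r(p) = ((-3)**2*(3 - 3))/p = (9*0)/p = 0/p = 0)
r(v(5, 4)) + 28*36 = 0 + 28*36 = 0 + 1008 = 1008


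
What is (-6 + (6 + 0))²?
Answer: 0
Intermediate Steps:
(-6 + (6 + 0))² = (-6 + 6)² = 0² = 0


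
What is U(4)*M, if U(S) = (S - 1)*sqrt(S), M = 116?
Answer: 696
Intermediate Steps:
U(S) = sqrt(S)*(-1 + S) (U(S) = (-1 + S)*sqrt(S) = sqrt(S)*(-1 + S))
U(4)*M = (sqrt(4)*(-1 + 4))*116 = (2*3)*116 = 6*116 = 696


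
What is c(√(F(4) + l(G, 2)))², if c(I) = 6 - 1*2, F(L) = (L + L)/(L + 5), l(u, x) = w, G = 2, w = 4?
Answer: 16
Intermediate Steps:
l(u, x) = 4
F(L) = 2*L/(5 + L) (F(L) = (2*L)/(5 + L) = 2*L/(5 + L))
c(I) = 4 (c(I) = 6 - 2 = 4)
c(√(F(4) + l(G, 2)))² = 4² = 16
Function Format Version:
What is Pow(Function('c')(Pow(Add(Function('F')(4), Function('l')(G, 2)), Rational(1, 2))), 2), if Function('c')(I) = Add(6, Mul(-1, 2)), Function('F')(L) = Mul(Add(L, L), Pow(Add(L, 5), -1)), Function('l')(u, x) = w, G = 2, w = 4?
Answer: 16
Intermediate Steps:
Function('l')(u, x) = 4
Function('F')(L) = Mul(2, L, Pow(Add(5, L), -1)) (Function('F')(L) = Mul(Mul(2, L), Pow(Add(5, L), -1)) = Mul(2, L, Pow(Add(5, L), -1)))
Function('c')(I) = 4 (Function('c')(I) = Add(6, -2) = 4)
Pow(Function('c')(Pow(Add(Function('F')(4), Function('l')(G, 2)), Rational(1, 2))), 2) = Pow(4, 2) = 16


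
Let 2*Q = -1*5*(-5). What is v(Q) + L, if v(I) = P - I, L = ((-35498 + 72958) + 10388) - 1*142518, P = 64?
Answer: -189237/2 ≈ -94619.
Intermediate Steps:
L = -94670 (L = (37460 + 10388) - 142518 = 47848 - 142518 = -94670)
Q = 25/2 (Q = (-1*5*(-5))/2 = (-5*(-5))/2 = (1/2)*25 = 25/2 ≈ 12.500)
v(I) = 64 - I
v(Q) + L = (64 - 1*25/2) - 94670 = (64 - 25/2) - 94670 = 103/2 - 94670 = -189237/2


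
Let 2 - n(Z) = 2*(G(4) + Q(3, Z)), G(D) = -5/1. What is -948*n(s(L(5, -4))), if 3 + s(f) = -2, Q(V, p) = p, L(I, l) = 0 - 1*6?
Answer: -20856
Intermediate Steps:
G(D) = -5 (G(D) = -5*1 = -5)
L(I, l) = -6 (L(I, l) = 0 - 6 = -6)
s(f) = -5 (s(f) = -3 - 2 = -5)
n(Z) = 12 - 2*Z (n(Z) = 2 - 2*(-5 + Z) = 2 - (-10 + 2*Z) = 2 + (10 - 2*Z) = 12 - 2*Z)
-948*n(s(L(5, -4))) = -948*(12 - 2*(-5)) = -948*(12 + 10) = -948*22 = -20856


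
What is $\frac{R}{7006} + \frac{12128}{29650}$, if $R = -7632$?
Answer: $- \frac{35330008}{51931975} \approx -0.68031$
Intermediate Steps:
$\frac{R}{7006} + \frac{12128}{29650} = - \frac{7632}{7006} + \frac{12128}{29650} = \left(-7632\right) \frac{1}{7006} + 12128 \cdot \frac{1}{29650} = - \frac{3816}{3503} + \frac{6064}{14825} = - \frac{35330008}{51931975}$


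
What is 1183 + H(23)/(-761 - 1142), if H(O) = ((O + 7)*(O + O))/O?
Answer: 2251189/1903 ≈ 1183.0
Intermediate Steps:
H(O) = 14 + 2*O (H(O) = ((7 + O)*(2*O))/O = (2*O*(7 + O))/O = 14 + 2*O)
1183 + H(23)/(-761 - 1142) = 1183 + (14 + 2*23)/(-761 - 1142) = 1183 + (14 + 46)/(-1903) = 1183 - 1/1903*60 = 1183 - 60/1903 = 2251189/1903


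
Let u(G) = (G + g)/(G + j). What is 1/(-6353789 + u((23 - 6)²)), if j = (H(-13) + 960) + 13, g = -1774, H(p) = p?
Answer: -1249/7935883946 ≈ -1.5739e-7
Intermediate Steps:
j = 960 (j = (-13 + 960) + 13 = 947 + 13 = 960)
u(G) = (-1774 + G)/(960 + G) (u(G) = (G - 1774)/(G + 960) = (-1774 + G)/(960 + G))
1/(-6353789 + u((23 - 6)²)) = 1/(-6353789 + (-1774 + (23 - 6)²)/(960 + (23 - 6)²)) = 1/(-6353789 + (-1774 + 17²)/(960 + 17²)) = 1/(-6353789 + (-1774 + 289)/(960 + 289)) = 1/(-6353789 - 1485/1249) = 1/(-7935883946/1249) = -1249/7935883946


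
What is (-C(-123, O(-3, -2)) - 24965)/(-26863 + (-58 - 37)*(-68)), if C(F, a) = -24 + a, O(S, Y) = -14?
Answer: 8309/6801 ≈ 1.2217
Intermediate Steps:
(-C(-123, O(-3, -2)) - 24965)/(-26863 + (-58 - 37)*(-68)) = (-(-24 - 14) - 24965)/(-26863 + (-58 - 37)*(-68)) = (-1*(-38) - 24965)/(-26863 - 95*(-68)) = (38 - 24965)/(-26863 + 6460) = -24927/(-20403) = -24927*(-1/20403) = 8309/6801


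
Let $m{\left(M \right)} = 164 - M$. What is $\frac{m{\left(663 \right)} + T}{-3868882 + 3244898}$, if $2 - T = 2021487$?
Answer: $\frac{126374}{38999} \approx 3.2404$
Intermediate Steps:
$T = -2021485$ ($T = 2 - 2021487 = -2021485$)
$\frac{m{\left(663 \right)} + T}{-3868882 + 3244898} = \frac{\left(164 - 663\right) - 2021485}{-3868882 + 3244898} = \frac{\left(164 - 663\right) - 2021485}{-623984} = \left(-499 - 2021485\right) \left(- \frac{1}{623984}\right) = \left(-2021984\right) \left(- \frac{1}{623984}\right) = \frac{126374}{38999}$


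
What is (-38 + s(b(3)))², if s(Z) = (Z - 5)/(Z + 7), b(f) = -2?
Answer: 38809/25 ≈ 1552.4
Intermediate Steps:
s(Z) = (-5 + Z)/(7 + Z)
(-38 + s(b(3)))² = (-38 + (-5 - 2)/(7 - 2))² = (-38 - 7/5)² = (-197/5)² = 38809/25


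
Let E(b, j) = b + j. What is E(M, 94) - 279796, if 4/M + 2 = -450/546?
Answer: -71883778/257 ≈ -2.7970e+5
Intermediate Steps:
M = -364/257 (M = 4/(-2 - 450/546) = 4/(-2 - 450*1/546) = 4/(-2 - 75/91) = 4/(-257/91) = 4*(-91/257) = -364/257 ≈ -1.4163)
E(M, 94) - 279796 = (-364/257 + 94) - 279796 = 23794/257 - 279796 = -71883778/257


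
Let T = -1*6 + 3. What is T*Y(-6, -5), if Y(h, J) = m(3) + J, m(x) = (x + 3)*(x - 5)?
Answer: 51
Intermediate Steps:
m(x) = (-5 + x)*(3 + x) (m(x) = (3 + x)*(-5 + x) = (-5 + x)*(3 + x))
T = -3 (T = -6 + 3 = -3)
Y(h, J) = -12 + J (Y(h, J) = (-15 + 3**2 - 2*3) + J = (-15 + 9 - 6) + J = -12 + J)
T*Y(-6, -5) = -3*(-12 - 5) = -3*(-17) = 51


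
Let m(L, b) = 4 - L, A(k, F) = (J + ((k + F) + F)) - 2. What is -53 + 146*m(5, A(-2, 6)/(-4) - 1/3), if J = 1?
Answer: -199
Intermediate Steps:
A(k, F) = -1 + k + 2*F (A(k, F) = (1 + ((k + F) + F)) - 2 = (1 + ((F + k) + F)) - 2 = (1 + (k + 2*F)) - 2 = (1 + k + 2*F) - 2 = -1 + k + 2*F)
-53 + 146*m(5, A(-2, 6)/(-4) - 1/3) = -53 + 146*(4 - 1*5) = -53 + 146*(4 - 5) = -53 + 146*(-1) = -53 - 146 = -199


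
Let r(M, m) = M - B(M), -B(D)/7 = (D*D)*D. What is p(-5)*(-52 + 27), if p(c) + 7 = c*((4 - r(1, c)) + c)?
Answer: -950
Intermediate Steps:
B(D) = -7*D³ (B(D) = -7*D*D*D = -7*D²*D = -7*D³)
r(M, m) = M + 7*M³ (r(M, m) = M - (-7)*M³ = M + 7*M³)
p(c) = -7 + c*(-4 + c) (p(c) = -7 + c*((4 - (1 + 7*1³)) + c) = -7 + c*((4 - (1 + 7*1)) + c) = -7 + c*((4 - (1 + 7)) + c) = -7 + c*((4 - 1*8) + c) = -7 + c*((4 - 8) + c) = -7 + c*(-4 + c))
p(-5)*(-52 + 27) = (-7 + (-5)² - 4*(-5))*(-52 + 27) = (-7 + 25 + 20)*(-25) = 38*(-25) = -950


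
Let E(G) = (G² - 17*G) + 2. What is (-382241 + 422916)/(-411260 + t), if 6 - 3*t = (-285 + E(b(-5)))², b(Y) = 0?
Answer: -122025/1313863 ≈ -0.092875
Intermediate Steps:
E(G) = 2 + G² - 17*G
t = -80083/3 (t = 2 - (-285 + (2 + 0² - 17*0))²/3 = 2 - (-285 + (2 + 0 + 0))²/3 = 2 - (-285 + 2)²/3 = 2 - ⅓*(-283)² = 2 - ⅓*80089 = 2 - 80089/3 = -80083/3 ≈ -26694.)
(-382241 + 422916)/(-411260 + t) = (-382241 + 422916)/(-411260 - 80083/3) = 40675/(-1313863/3) = 40675*(-3/1313863) = -122025/1313863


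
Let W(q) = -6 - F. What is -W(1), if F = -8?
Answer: -2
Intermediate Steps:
W(q) = 2 (W(q) = -6 - 1*(-8) = -6 + 8 = 2)
-W(1) = -1*2 = -2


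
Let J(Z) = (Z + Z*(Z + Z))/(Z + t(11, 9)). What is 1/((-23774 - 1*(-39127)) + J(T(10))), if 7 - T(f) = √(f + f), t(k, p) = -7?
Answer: 61528/946419491 + 58*√5/946419491 ≈ 6.5148e-5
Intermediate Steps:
T(f) = 7 - √2*√f (T(f) = 7 - √(f + f) = 7 - √(2*f) = 7 - √2*√f)
J(Z) = (Z + 2*Z²)/(-7 + Z) (J(Z) = (Z + Z*(Z + Z))/(Z - 7) = (Z + Z*(2*Z))/(-7 + Z) = (Z + 2*Z²)/(-7 + Z))
1/((-23774 - 1*(-39127)) + J(T(10))) = 1/((-23774 - 1*(-39127)) + (7 - √2*√10)*(1 + 2*(7 - √2*√10))/(-7 + (7 - √2*√10))) = 1/((-23774 + 39127) + (7 - 2*√5)*(1 + 2*(7 - 2*√5))/(-7 + (7 - 2*√5))) = 1/(15353 + (7 - 2*√5)*(1 + (14 - 4*√5))/((-2*√5))) = 1/(15353 + (7 - 2*√5)*(-√5/10)*(15 - 4*√5)) = 1/(15353 - √5*(7 - 2*√5)*(15 - 4*√5)/10)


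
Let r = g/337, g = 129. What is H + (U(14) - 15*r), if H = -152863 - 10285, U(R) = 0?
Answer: -54982811/337 ≈ -1.6315e+5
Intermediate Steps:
r = 129/337 ≈ 0.38279
H = -163148
H + (U(14) - 15*r) = -163148 + (0 - 15*129/337) = -163148 + (0 - 1935/337) = -163148 - 1935/337 = -54982811/337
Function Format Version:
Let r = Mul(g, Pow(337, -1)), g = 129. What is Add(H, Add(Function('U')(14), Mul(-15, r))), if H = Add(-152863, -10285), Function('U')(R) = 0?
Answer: Rational(-54982811, 337) ≈ -1.6315e+5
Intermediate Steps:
r = Rational(129, 337) (r = Mul(129, Pow(337, -1)) = Mul(129, Rational(1, 337)) = Rational(129, 337) ≈ 0.38279)
H = -163148
Add(H, Add(Function('U')(14), Mul(-15, r))) = Add(-163148, Add(0, Mul(-15, Rational(129, 337)))) = Add(-163148, Add(0, Rational(-1935, 337))) = Add(-163148, Rational(-1935, 337)) = Rational(-54982811, 337)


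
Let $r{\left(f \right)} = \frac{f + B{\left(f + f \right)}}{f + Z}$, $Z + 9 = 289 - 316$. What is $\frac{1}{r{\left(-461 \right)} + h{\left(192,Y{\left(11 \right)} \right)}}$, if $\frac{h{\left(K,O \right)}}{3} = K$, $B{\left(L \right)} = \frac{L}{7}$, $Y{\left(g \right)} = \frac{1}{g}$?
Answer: $\frac{3479}{2008053} \approx 0.0017325$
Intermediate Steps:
$B{\left(L \right)} = \frac{L}{7}$ ($B{\left(L \right)} = L \frac{1}{7} = \frac{L}{7}$)
$h{\left(K,O \right)} = 3 K$
$Z = -36$ ($Z = -9 + \left(289 - 316\right) = -9 - 27 = -36$)
$r{\left(f \right)} = \frac{9 f}{7 \left(-36 + f\right)}$ ($r{\left(f \right)} = \frac{f + \frac{f + f}{7}}{f - 36} = \frac{f + \frac{2 f}{7}}{-36 + f} = \frac{\frac{9}{7} f}{-36 + f} = \frac{9 f}{7 \left(-36 + f\right)}$)
$\frac{1}{r{\left(-461 \right)} + h{\left(192,Y{\left(11 \right)} \right)}} = \frac{1}{\frac{9}{7} \left(-461\right) \frac{1}{-36 - 461} + 3 \cdot 192} = \frac{1}{\frac{9}{7} \left(-461\right) \frac{1}{-497} + 576} = \frac{1}{\frac{9}{7} \left(-461\right) \left(- \frac{1}{497}\right) + 576} = \frac{1}{\frac{4149}{3479} + 576} = \frac{1}{\frac{2008053}{3479}} = \frac{3479}{2008053}$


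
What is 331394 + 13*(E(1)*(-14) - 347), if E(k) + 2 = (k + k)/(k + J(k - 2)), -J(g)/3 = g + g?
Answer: 327195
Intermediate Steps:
J(g) = -6*g (J(g) = -3*(g + g) = -6*g)
E(k) = -2 + 2*k/(12 - 5*k) (E(k) = -2 + (k + k)/(k - 6*(k - 2)) = -2 + (2*k)/(k - 6*(-2 + k)) = -2 + (2*k)/(k + (12 - 6*k)) = -2 + (2*k)/(12 - 5*k) = -2 + 2*k/(12 - 5*k))
331394 + 13*(E(1)*(-14) - 347) = 331394 + 13*((12*(-2 + 1)/(12 - 5*1))*(-14) - 347) = 331394 + 13*((12*(-1)/(12 - 5))*(-14) - 347) = 331394 + 13*((12*(-1)/7)*(-14) - 347) = 331394 + 13*((12*(⅐)*(-1))*(-14) - 347) = 331394 + 13*(-12/7*(-14) - 347) = 331394 + 13*(24 - 347) = 331394 + 13*(-323) = 331394 - 4199 = 327195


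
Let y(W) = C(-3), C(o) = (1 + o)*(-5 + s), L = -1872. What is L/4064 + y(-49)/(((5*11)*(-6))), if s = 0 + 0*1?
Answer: -4115/8382 ≈ -0.49093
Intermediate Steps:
s = 0 (s = 0 + 0 = 0)
C(o) = -5 - 5*o (C(o) = (1 + o)*(-5 + 0) = (1 + o)*(-5) = -5 - 5*o)
y(W) = 10 (y(W) = -5 - 5*(-3) = -5 + 15 = 10)
L/4064 + y(-49)/(((5*11)*(-6))) = -1872/4064 + 10/(((5*11)*(-6))) = -1872*1/4064 + 10/((55*(-6))) = -117/254 + 10/(-330) = -117/254 + 10*(-1/330) = -117/254 - 1/33 = -4115/8382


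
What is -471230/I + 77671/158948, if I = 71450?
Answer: -6935147309/1135683460 ≈ -6.1066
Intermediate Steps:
-471230/I + 77671/158948 = -471230/71450 + 77671/158948 = -471230*1/71450 + 77671*(1/158948) = -47123/7145 + 77671/158948 = -6935147309/1135683460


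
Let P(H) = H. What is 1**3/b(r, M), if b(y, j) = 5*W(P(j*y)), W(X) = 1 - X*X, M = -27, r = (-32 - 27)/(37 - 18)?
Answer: -361/12686440 ≈ -2.8456e-5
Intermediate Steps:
r = -59/19 ≈ -3.1053
W(X) = 1 - X**2
b(y, j) = 5 - 5*j**2*y**2 (b(y, j) = 5*(1 - (j*y)**2) = 5*(1 - j**2*y**2) = 5 - 5*j**2*y**2)
1**3/b(r, M) = 1**3/(5 - 5*(-27)**2*(-59/19)**2) = 1/(5 - 5*729*3481/361) = 1/(5 - 12688245/361) = 1/(-12686440/361) = 1*(-361/12686440) = -361/12686440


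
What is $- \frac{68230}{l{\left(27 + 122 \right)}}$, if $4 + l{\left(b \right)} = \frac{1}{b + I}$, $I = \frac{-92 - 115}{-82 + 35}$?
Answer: $\frac{491938300}{28793} \approx 17085.0$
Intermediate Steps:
$I = \frac{207}{47}$ ($I = - \frac{207}{-47} = \left(-207\right) \left(- \frac{1}{47}\right) = \frac{207}{47} \approx 4.4043$)
$l{\left(b \right)} = -4 + \frac{1}{\frac{207}{47} + b}$ ($l{\left(b \right)} = -4 + \frac{1}{b + \frac{207}{47}} = -4 + \frac{1}{\frac{207}{47} + b}$)
$- \frac{68230}{l{\left(27 + 122 \right)}} = - \frac{68230}{\frac{1}{207 + 47 \left(27 + 122\right)} \left(-781 - 188 \left(27 + 122\right)\right)} = - \frac{68230}{\frac{1}{207 + 47 \cdot 149} \left(-781 - 28012\right)} = - \frac{68230}{\frac{1}{207 + 7003} \left(-781 - 28012\right)} = - \frac{68230}{\frac{1}{7210} \left(-28793\right)} = - \frac{68230}{- \frac{28793}{7210}} = \left(-68230\right) \left(- \frac{7210}{28793}\right) = \frac{491938300}{28793}$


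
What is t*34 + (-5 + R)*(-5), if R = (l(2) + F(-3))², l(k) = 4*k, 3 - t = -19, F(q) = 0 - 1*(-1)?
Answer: 368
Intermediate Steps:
F(q) = 1 (F(q) = 0 + 1 = 1)
t = 22 (t = 3 - 1*(-19) = 3 + 19 = 22)
R = 81 (R = (4*2 + 1)² = (8 + 1)² = 9² = 81)
t*34 + (-5 + R)*(-5) = 22*34 + (-5 + 81)*(-5) = 748 + 76*(-5) = 748 - 380 = 368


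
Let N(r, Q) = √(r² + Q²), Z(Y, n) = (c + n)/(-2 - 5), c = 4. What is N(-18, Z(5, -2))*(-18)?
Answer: -36*√3970/7 ≈ -324.04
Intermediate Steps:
Z(Y, n) = -4/7 - n/7 (Z(Y, n) = (4 + n)/(-2 - 5) = (4 + n)/(-7) = (4 + n)*(-⅐) = -4/7 - n/7)
N(r, Q) = √(Q² + r²)
N(-18, Z(5, -2))*(-18) = √((-4/7 - ⅐*(-2))² + (-18)²)*(-18) = √((-4/7 + 2/7)² + 324)*(-18) = √((-2/7)² + 324)*(-18) = √(4/49 + 324)*(-18) = √(15880/49)*(-18) = (2*√3970/7)*(-18) = -36*√3970/7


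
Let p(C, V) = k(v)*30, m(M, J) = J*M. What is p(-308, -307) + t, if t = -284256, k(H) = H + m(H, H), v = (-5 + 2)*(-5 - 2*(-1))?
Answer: -281556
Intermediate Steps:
v = 9 (v = -3*(-5 + 2) = -3*(-3) = 9)
k(H) = H + H**2 (k(H) = H + H*H = H + H**2)
p(C, V) = 2700 (p(C, V) = (9*(1 + 9))*30 = (9*10)*30 = 90*30 = 2700)
p(-308, -307) + t = 2700 - 284256 = -281556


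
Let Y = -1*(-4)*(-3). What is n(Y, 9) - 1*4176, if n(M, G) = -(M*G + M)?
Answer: -4056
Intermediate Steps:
Y = -12 (Y = 4*(-3) = -12)
n(M, G) = -M - G*M (n(M, G) = -(G*M + M) = -(M + G*M) = -M - G*M)
n(Y, 9) - 1*4176 = -1*(-12)*(1 + 9) - 1*4176 = -1*(-12)*10 - 4176 = 120 - 4176 = -4056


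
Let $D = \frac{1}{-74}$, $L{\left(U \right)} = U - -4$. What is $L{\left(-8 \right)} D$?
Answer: $\frac{2}{37} \approx 0.054054$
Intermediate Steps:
$L{\left(U \right)} = 4 + U$ ($L{\left(U \right)} = U + 4 = 4 + U$)
$D = - \frac{1}{74} \approx -0.013514$
$L{\left(-8 \right)} D = \left(4 - 8\right) \left(- \frac{1}{74}\right) = \left(-4\right) \left(- \frac{1}{74}\right) = \frac{2}{37}$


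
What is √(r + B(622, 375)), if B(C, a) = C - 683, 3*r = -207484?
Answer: I*√623001/3 ≈ 263.1*I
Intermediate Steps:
r = -207484/3 (r = (⅓)*(-207484) = -207484/3 ≈ -69161.)
B(C, a) = -683 + C
√(r + B(622, 375)) = √(-207484/3 + (-683 + 622)) = √(-207484/3 - 61) = √(-207667/3) = I*√623001/3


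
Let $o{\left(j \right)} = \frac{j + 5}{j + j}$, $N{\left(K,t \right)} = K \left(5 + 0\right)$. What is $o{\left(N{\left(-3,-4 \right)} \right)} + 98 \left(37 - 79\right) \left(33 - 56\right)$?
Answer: $\frac{284005}{3} \approx 94668.0$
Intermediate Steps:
$N{\left(K,t \right)} = 5 K$ ($N{\left(K,t \right)} = K 5 = 5 K$)
$o{\left(j \right)} = \frac{5 + j}{2 j}$
$o{\left(N{\left(-3,-4 \right)} \right)} + 98 \left(37 - 79\right) \left(33 - 56\right) = \frac{5 + 5 \left(-3\right)}{2 \cdot 5 \left(-3\right)} + 98 \left(37 - 79\right) \left(33 - 56\right) = \frac{5 - 15}{2 \left(-15\right)} + 98 \left(\left(-42\right) \left(-23\right)\right) = \frac{1}{2} \left(- \frac{1}{15}\right) \left(-10\right) + 98 \cdot 966 = \frac{1}{3} + 94668 = \frac{284005}{3}$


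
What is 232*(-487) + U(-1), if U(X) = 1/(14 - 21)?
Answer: -790889/7 ≈ -1.1298e+5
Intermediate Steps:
U(X) = -⅐ (U(X) = 1/(-7) = -⅐)
232*(-487) + U(-1) = 232*(-487) - ⅐ = -112984 - ⅐ = -790889/7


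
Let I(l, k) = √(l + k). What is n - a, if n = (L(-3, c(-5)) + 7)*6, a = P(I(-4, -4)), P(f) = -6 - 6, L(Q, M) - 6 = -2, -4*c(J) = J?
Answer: 78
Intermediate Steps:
c(J) = -J/4
L(Q, M) = 4 (L(Q, M) = 6 - 2 = 4)
I(l, k) = √(k + l)
P(f) = -12
a = -12
n = 66 (n = (4 + 7)*6 = 11*6 = 66)
n - a = 66 - 1*(-12) = 66 + 12 = 78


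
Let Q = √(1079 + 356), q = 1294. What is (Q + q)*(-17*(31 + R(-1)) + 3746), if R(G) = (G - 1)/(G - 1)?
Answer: 4143388 + 3202*√1435 ≈ 4.2647e+6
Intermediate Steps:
Q = √1435 ≈ 37.881
R(G) = 1 (R(G) = (-1 + G)/(-1 + G) = 1)
(Q + q)*(-17*(31 + R(-1)) + 3746) = (√1435 + 1294)*(-17*(31 + 1) + 3746) = (1294 + √1435)*(-17*32 + 3746) = (1294 + √1435)*(-544 + 3746) = (1294 + √1435)*3202 = 4143388 + 3202*√1435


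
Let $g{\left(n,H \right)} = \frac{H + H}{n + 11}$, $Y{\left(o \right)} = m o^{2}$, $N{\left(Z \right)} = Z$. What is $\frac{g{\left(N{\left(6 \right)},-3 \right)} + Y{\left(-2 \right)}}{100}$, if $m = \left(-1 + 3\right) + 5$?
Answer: $\frac{47}{170} \approx 0.27647$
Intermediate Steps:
$m = 7$ ($m = 2 + 5 = 7$)
$Y{\left(o \right)} = 7 o^{2}$
$g{\left(n,H \right)} = \frac{2 H}{11 + n}$
$\frac{g{\left(N{\left(6 \right)},-3 \right)} + Y{\left(-2 \right)}}{100} = \frac{2 \left(-3\right) \frac{1}{11 + 6} + 7 \left(-2\right)^{2}}{100} = \left(2 \left(-3\right) \frac{1}{17} + 7 \cdot 4\right) \frac{1}{100} = \left(2 \left(-3\right) \frac{1}{17} + 28\right) \frac{1}{100} = \left(- \frac{6}{17} + 28\right) \frac{1}{100} = \frac{470}{17} \cdot \frac{1}{100} = \frac{47}{170}$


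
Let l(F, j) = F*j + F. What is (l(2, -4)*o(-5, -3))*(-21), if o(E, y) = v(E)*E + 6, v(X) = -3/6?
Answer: 1071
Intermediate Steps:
v(X) = -½ (v(X) = -3*⅙ = -½)
l(F, j) = F + F*j
o(E, y) = 6 - E/2 (o(E, y) = -E/2 + 6 = 6 - E/2)
(l(2, -4)*o(-5, -3))*(-21) = ((2*(1 - 4))*(6 - ½*(-5)))*(-21) = ((2*(-3))*(6 + 5/2))*(-21) = -6*17/2*(-21) = -51*(-21) = 1071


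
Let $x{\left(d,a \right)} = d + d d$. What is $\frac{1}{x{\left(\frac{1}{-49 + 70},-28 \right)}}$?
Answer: $\frac{441}{22} \approx 20.045$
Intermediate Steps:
$x{\left(d,a \right)} = d + d^{2}$
$\frac{1}{x{\left(\frac{1}{-49 + 70},-28 \right)}} = \frac{1}{\frac{1}{-49 + 70} \left(1 + \frac{1}{-49 + 70}\right)} = \frac{1}{\frac{1}{21} \left(1 + \frac{1}{21}\right)} = \frac{1}{\frac{1}{21} \cdot \frac{22}{21}} = \frac{1}{\frac{22}{441}} = \frac{441}{22}$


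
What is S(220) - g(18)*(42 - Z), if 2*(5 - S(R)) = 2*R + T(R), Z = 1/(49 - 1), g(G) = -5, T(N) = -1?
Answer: -221/48 ≈ -4.6042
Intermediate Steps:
Z = 1/48 ≈ 0.020833
S(R) = 11/2 - R (S(R) = 5 - (2*R - 1)/2 = 5 - (-1 + 2*R)/2 = 5 + (½ - R) = 11/2 - R)
S(220) - g(18)*(42 - Z) = (11/2 - 1*220) - (-5)*(42 - 1*1/48) = (11/2 - 220) - (-5)*(42 - 1/48) = -429/2 - (-5)*2015/48 = -429/2 - 1*(-10075/48) = -429/2 + 10075/48 = -221/48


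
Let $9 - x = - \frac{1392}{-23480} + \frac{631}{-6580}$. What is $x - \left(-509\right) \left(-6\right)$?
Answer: $- \frac{11761049287}{3862460} \approx -3045.0$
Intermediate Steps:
$x = \frac{34903553}{3862460}$ ($x = 9 - \left(- \frac{1392}{-23480} + \frac{631}{-6580}\right) = 9 - \left(\left(-1392\right) \left(- \frac{1}{23480}\right) + 631 \left(- \frac{1}{6580}\right)\right) = 9 - \left(\frac{174}{2935} - \frac{631}{6580}\right) = 9 - - \frac{141413}{3862460} = 9 + \frac{141413}{3862460} = \frac{34903553}{3862460} \approx 9.0366$)
$x - \left(-509\right) \left(-6\right) = \frac{34903553}{3862460} - \left(-509\right) \left(-6\right) = \frac{34903553}{3862460} - 3054 = - \frac{11761049287}{3862460}$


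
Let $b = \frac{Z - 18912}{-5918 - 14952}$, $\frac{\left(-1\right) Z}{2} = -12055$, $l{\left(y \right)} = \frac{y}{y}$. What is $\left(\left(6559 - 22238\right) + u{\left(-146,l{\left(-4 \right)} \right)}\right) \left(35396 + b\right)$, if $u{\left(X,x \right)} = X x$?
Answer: $- \frac{1169007502065}{2087} \approx -5.6014 \cdot 10^{8}$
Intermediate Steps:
$l{\left(y \right)} = 1$
$Z = 24110$ ($Z = \left(-2\right) \left(-12055\right) = 24110$)
$b = - \frac{2599}{10435}$ ($b = \frac{24110 - 18912}{-5918 - 14952} = \frac{5198}{-5918 - 14952} = \frac{5198}{-20870} = 5198 \left(- \frac{1}{20870}\right) = - \frac{2599}{10435} \approx -0.24907$)
$\left(\left(6559 - 22238\right) + u{\left(-146,l{\left(-4 \right)} \right)}\right) \left(35396 + b\right) = \left(\left(6559 - 22238\right) - 146\right) \left(35396 - \frac{2599}{10435}\right) = \left(\left(6559 - 22238\right) - 146\right) \frac{369354661}{10435} = \left(-15679 - 146\right) \frac{369354661}{10435} = \left(-15825\right) \frac{369354661}{10435} = - \frac{1169007502065}{2087}$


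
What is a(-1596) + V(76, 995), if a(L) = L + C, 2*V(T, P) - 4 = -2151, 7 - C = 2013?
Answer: -9351/2 ≈ -4675.5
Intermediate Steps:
C = -2006 (C = 7 - 1*2013 = 7 - 2013 = -2006)
V(T, P) = -2147/2 (V(T, P) = 2 + (½)*(-2151) = 2 - 2151/2 = -2147/2)
a(L) = -2006 + L (a(L) = L - 2006 = -2006 + L)
a(-1596) + V(76, 995) = (-2006 - 1596) - 2147/2 = -3602 - 2147/2 = -9351/2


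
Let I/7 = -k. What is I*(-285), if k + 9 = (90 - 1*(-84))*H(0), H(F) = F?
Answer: -17955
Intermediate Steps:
k = -9 (k = -9 + (90 - 1*(-84))*0 = -9 + (90 + 84)*0 = -9 + 174*0 = -9 + 0 = -9)
I = 63 (I = 7*(-1*(-9)) = 7*9 = 63)
I*(-285) = 63*(-285) = -17955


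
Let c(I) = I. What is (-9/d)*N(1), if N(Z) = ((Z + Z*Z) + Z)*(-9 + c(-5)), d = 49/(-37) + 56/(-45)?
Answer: -89910/611 ≈ -147.15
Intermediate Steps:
d = -4277/1665 (d = 49*(-1/37) + 56*(-1/45) = -49/37 - 56/45 = -4277/1665 ≈ -2.5688)
N(Z) = -28*Z - 14*Z² (N(Z) = ((Z + Z*Z) + Z)*(-9 - 5) = ((Z + Z²) + Z)*(-14) = (Z² + 2*Z)*(-14) = -28*Z - 14*Z²)
(-9/d)*N(1) = (-9/(-4277/1665))*(-14*1*(2 + 1)) = (-9*(-1665/4277))*(-14*1*3) = (14985/4277)*(-42) = -89910/611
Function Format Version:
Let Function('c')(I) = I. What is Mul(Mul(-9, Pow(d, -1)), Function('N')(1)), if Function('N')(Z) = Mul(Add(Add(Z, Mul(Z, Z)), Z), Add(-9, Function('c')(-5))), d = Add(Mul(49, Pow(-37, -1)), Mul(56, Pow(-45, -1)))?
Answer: Rational(-89910, 611) ≈ -147.15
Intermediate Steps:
d = Rational(-4277, 1665) (d = Add(Mul(49, Rational(-1, 37)), Mul(56, Rational(-1, 45))) = Add(Rational(-49, 37), Rational(-56, 45)) = Rational(-4277, 1665) ≈ -2.5688)
Function('N')(Z) = Add(Mul(-28, Z), Mul(-14, Pow(Z, 2))) (Function('N')(Z) = Mul(Add(Add(Z, Mul(Z, Z)), Z), Add(-9, -5)) = Mul(Add(Add(Z, Pow(Z, 2)), Z), -14) = Mul(Add(Pow(Z, 2), Mul(2, Z)), -14) = Add(Mul(-28, Z), Mul(-14, Pow(Z, 2))))
Mul(Mul(-9, Pow(d, -1)), Function('N')(1)) = Mul(Mul(-9, Pow(Rational(-4277, 1665), -1)), Mul(-14, 1, Add(2, 1))) = Mul(Mul(-9, Rational(-1665, 4277)), Mul(-14, 1, 3)) = Mul(Rational(14985, 4277), -42) = Rational(-89910, 611)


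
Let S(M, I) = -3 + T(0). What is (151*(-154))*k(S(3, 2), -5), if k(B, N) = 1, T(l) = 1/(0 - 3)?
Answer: -23254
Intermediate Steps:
T(l) = -⅓ (T(l) = 1/(-3) = -⅓)
S(M, I) = -10/3 (S(M, I) = -3 - ⅓ = -10/3)
(151*(-154))*k(S(3, 2), -5) = (151*(-154))*1 = -23254*1 = -23254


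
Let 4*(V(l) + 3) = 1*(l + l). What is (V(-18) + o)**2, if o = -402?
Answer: 171396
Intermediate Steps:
V(l) = -3 + l/2 (V(l) = -3 + (1*(l + l))/4 = -3 + (1*(2*l))/4 = -3 + (2*l)/4 = -3 + l/2)
(V(-18) + o)**2 = ((-3 + (1/2)*(-18)) - 402)**2 = ((-3 - 9) - 402)**2 = (-12 - 402)**2 = (-414)**2 = 171396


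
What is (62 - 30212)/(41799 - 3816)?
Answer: -10050/12661 ≈ -0.79378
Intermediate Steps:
(62 - 30212)/(41799 - 3816) = -30150/37983 = -30150*1/37983 = -10050/12661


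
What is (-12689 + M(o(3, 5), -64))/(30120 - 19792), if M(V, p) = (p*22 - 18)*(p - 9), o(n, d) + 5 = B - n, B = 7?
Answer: 91409/10328 ≈ 8.8506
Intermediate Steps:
o(n, d) = 2 - n (o(n, d) = -5 + (7 - n) = 2 - n)
M(V, p) = (-18 + 22*p)*(-9 + p) (M(V, p) = (22*p - 18)*(-9 + p) = (-18 + 22*p)*(-9 + p))
(-12689 + M(o(3, 5), -64))/(30120 - 19792) = (-12689 + (162 - 216*(-64) + 22*(-64)²))/(30120 - 19792) = (-12689 + (162 + 13824 + 22*4096))/10328 = (-12689 + (162 + 13824 + 90112))*(1/10328) = (-12689 + 104098)*(1/10328) = 91409*(1/10328) = 91409/10328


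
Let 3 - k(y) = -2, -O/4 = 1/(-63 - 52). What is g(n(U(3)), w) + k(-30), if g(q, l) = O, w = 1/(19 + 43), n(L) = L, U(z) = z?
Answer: 579/115 ≈ 5.0348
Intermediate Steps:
w = 1/62 ≈ 0.016129
O = 4/115 (O = -4/(-63 - 52) = -4/(-115) = -4*(-1/115) = 4/115 ≈ 0.034783)
g(q, l) = 4/115
k(y) = 5 (k(y) = 3 - 1*(-2) = 3 + 2 = 5)
g(n(U(3)), w) + k(-30) = 4/115 + 5 = 579/115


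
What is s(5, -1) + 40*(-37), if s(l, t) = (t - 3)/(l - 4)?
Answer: -1484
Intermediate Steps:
s(l, t) = (-3 + t)/(-4 + l)
s(5, -1) + 40*(-37) = (-3 - 1)/(-4 + 5) + 40*(-37) = -4/1 - 1480 = 1*(-4) - 1480 = -4 - 1480 = -1484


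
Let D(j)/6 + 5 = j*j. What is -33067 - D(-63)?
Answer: -56851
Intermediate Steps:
D(j) = -30 + 6*j² (D(j) = -30 + 6*(j*j) = -30 + 6*j²)
-33067 - D(-63) = -33067 - (-30 + 6*(-63)²) = -33067 - (-30 + 6*3969) = -33067 - (-30 + 23814) = -33067 - 1*23784 = -33067 - 23784 = -56851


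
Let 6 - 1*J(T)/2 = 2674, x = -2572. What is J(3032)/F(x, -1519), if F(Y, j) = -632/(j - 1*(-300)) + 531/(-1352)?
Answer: -8794197568/207175 ≈ -42448.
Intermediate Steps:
J(T) = -5336 (J(T) = 12 - 2*2674 = 12 - 5348 = -5336)
F(Y, j) = -531/1352 - 632/(300 + j) (F(Y, j) = -632/(j + 300) + 531*(-1/1352) = -632/(300 + j) - 531/1352 = -531/1352 - 632/(300 + j))
J(3032)/F(x, -1519) = -5336*1352*(300 - 1519)/(-1013764 - 531*(-1519)) = -5336*(-1648088/(-1013764 + 806589)) = -5336/((1/1352)*(-1/1219)*(-207175)) = -5336/207175/1648088 = -5336*1648088/207175 = -8794197568/207175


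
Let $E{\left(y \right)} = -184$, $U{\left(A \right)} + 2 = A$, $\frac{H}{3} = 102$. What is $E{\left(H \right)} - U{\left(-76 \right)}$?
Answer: $-106$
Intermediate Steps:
$H = 306$ ($H = 3 \cdot 102 = 306$)
$U{\left(A \right)} = -2 + A$
$E{\left(H \right)} - U{\left(-76 \right)} = -184 - \left(-2 - 76\right) = -184 - -78 = -184 + 78 = -106$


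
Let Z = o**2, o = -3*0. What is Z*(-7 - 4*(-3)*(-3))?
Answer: 0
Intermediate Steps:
o = 0
Z = 0 (Z = 0**2 = 0)
Z*(-7 - 4*(-3)*(-3)) = 0*(-7 - 4*(-3)*(-3)) = 0*(-7 + 12*(-3)) = 0*(-7 - 36) = 0*(-43) = 0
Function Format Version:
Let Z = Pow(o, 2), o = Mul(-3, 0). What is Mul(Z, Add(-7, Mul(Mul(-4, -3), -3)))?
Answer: 0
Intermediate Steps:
o = 0
Z = 0 (Z = Pow(0, 2) = 0)
Mul(Z, Add(-7, Mul(Mul(-4, -3), -3))) = Mul(0, Add(-7, Mul(Mul(-4, -3), -3))) = Mul(0, Add(-7, Mul(12, -3))) = Mul(0, Add(-7, -36)) = Mul(0, -43) = 0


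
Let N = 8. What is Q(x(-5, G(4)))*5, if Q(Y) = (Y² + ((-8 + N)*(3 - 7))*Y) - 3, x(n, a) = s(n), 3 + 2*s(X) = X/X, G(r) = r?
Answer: -10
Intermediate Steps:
s(X) = -1 (s(X) = -3/2 + (X/X)/2 = -3/2 + (½)*1 = -3/2 + ½ = -1)
x(n, a) = -1
Q(Y) = -3 + Y² (Q(Y) = (Y² + ((-8 + 8)*(3 - 7))*Y) - 3 = (Y² + (0*(-4))*Y) - 3 = (Y² + 0*Y) - 3 = (Y² + 0) - 3 = Y² - 3 = -3 + Y²)
Q(x(-5, G(4)))*5 = (-3 + (-1)²)*5 = (-3 + 1)*5 = -2*5 = -10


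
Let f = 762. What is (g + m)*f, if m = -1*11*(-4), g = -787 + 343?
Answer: -304800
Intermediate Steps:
g = -444
m = 44 (m = -11*(-4) = 44)
(g + m)*f = (-444 + 44)*762 = -400*762 = -304800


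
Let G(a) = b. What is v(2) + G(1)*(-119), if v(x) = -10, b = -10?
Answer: 1180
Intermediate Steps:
G(a) = -10
v(2) + G(1)*(-119) = -10 - 10*(-119) = -10 + 1190 = 1180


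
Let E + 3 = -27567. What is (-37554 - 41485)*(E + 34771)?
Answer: -569159839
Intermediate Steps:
E = -27570 (E = -3 - 27567 = -27570)
(-37554 - 41485)*(E + 34771) = (-37554 - 41485)*(-27570 + 34771) = -79039*7201 = -569159839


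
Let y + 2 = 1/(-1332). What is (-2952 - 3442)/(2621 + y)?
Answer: -8516808/3488507 ≈ -2.4414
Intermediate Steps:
y = -2665/1332 (y = -2 + 1/(-1332) = -2 - 1/1332 = -2665/1332 ≈ -2.0008)
(-2952 - 3442)/(2621 + y) = (-2952 - 3442)/(2621 - 2665/1332) = -6394/3488507/1332 = -6394*1332/3488507 = -8516808/3488507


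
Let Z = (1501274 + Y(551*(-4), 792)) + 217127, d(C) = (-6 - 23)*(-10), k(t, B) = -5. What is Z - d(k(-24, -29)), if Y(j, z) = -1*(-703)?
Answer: 1718814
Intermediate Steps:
Y(j, z) = 703
d(C) = 290 (d(C) = -29*(-10) = 290)
Z = 1719104 (Z = (1501274 + 703) + 217127 = 1501977 + 217127 = 1719104)
Z - d(k(-24, -29)) = 1719104 - 1*290 = 1719104 - 290 = 1718814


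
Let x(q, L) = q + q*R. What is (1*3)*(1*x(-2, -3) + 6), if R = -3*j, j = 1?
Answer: 30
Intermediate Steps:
R = -3 (R = -3*1 = -3)
x(q, L) = -2*q (x(q, L) = q + q*(-3) = q - 3*q = -2*q)
(1*3)*(1*x(-2, -3) + 6) = (1*3)*(1*(-2*(-2)) + 6) = 3*(1*4 + 6) = 3*(4 + 6) = 3*10 = 30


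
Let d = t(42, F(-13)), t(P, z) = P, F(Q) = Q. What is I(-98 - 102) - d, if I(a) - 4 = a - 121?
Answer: -359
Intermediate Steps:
I(a) = -117 + a (I(a) = 4 + (a - 121) = 4 + (-121 + a) = -117 + a)
d = 42
I(-98 - 102) - d = (-117 + (-98 - 102)) - 1*42 = (-117 - 200) - 42 = -317 - 42 = -359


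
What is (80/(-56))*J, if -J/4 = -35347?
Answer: -1413880/7 ≈ -2.0198e+5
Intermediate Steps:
J = 141388 (J = -4*(-35347) = 141388)
(80/(-56))*J = (80/(-56))*141388 = (80*(-1/56))*141388 = -10/7*141388 = -1413880/7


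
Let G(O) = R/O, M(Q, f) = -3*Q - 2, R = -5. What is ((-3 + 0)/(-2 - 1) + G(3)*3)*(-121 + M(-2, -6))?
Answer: 468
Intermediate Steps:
M(Q, f) = -2 - 3*Q
G(O) = -5/O
((-3 + 0)/(-2 - 1) + G(3)*3)*(-121 + M(-2, -6)) = ((-3 + 0)/(-2 - 1) - 5/3*3)*(-121 + (-2 - 3*(-2))) = (-3/(-3) - 5*⅓*3)*(-121 + (-2 + 6)) = (-3*(-⅓) - 5/3*3)*(-121 + 4) = (1 - 5)*(-117) = -4*(-117) = 468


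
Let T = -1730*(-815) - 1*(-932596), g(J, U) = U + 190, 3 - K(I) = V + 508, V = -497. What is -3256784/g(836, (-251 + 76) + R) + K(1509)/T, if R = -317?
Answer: 1907291582412/176862223 ≈ 10784.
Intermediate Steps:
K(I) = -8 (K(I) = 3 - (-497 + 508) = 3 - 1*11 = 3 - 11 = -8)
g(J, U) = 190 + U
T = 2342546 (T = 1409950 + 932596 = 2342546)
-3256784/g(836, (-251 + 76) + R) + K(1509)/T = -3256784/(190 + ((-251 + 76) - 317)) - 8/2342546 = -3256784/(190 + (-175 - 317)) - 8*1/2342546 = -3256784/(190 - 492) - 4/1171273 = -3256784/(-302) - 4/1171273 = -3256784*(-1/302) - 4/1171273 = 1628392/151 - 4/1171273 = 1907291582412/176862223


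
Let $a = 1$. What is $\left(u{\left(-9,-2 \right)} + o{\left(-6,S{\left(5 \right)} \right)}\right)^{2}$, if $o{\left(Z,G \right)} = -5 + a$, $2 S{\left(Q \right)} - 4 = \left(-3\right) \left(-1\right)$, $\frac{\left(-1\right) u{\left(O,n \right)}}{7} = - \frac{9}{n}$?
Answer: $\frac{5041}{4} \approx 1260.3$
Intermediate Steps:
$u{\left(O,n \right)} = \frac{63}{n}$ ($u{\left(O,n \right)} = - 7 \left(- \frac{9}{n}\right) = \frac{63}{n}$)
$S{\left(Q \right)} = \frac{7}{2}$ ($S{\left(Q \right)} = 2 + \frac{\left(-3\right) \left(-1\right)}{2} = 2 + \frac{1}{2} \cdot 3 = 2 + \frac{3}{2} = \frac{7}{2}$)
$o{\left(Z,G \right)} = -4$ ($o{\left(Z,G \right)} = -5 + 1 = -4$)
$\left(u{\left(-9,-2 \right)} + o{\left(-6,S{\left(5 \right)} \right)}\right)^{2} = \left(\frac{63}{-2} - 4\right)^{2} = \left(63 \left(- \frac{1}{2}\right) - 4\right)^{2} = \left(- \frac{63}{2} - 4\right)^{2} = \left(- \frac{71}{2}\right)^{2} = \frac{5041}{4}$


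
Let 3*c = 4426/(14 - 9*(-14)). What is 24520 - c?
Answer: 5146987/210 ≈ 24509.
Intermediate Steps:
c = 2213/210 (c = (4426/(14 - 9*(-14)))/3 = (4426/(14 + 126))/3 = (4426/140)/3 = (4426*(1/140))/3 = (⅓)*(2213/70) = 2213/210 ≈ 10.538)
24520 - c = 24520 - 1*2213/210 = 24520 - 2213/210 = 5146987/210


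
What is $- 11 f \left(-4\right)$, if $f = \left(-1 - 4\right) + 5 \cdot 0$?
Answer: $-220$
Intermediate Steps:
$f = -5$ ($f = \left(-1 - 4\right) + 0 = -5 + 0 = -5$)
$- 11 f \left(-4\right) = \left(-11\right) \left(-5\right) \left(-4\right) = 55 \left(-4\right) = -220$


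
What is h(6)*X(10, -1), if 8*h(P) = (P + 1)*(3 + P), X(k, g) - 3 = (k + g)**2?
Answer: 1323/2 ≈ 661.50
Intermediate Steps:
X(k, g) = 3 + (g + k)**2 (X(k, g) = 3 + (k + g)**2 = 3 + (g + k)**2)
h(P) = (1 + P)*(3 + P)/8 (h(P) = ((P + 1)*(3 + P))/8 = ((1 + P)*(3 + P))/8 = (1 + P)*(3 + P)/8)
h(6)*X(10, -1) = (3/8 + (1/2)*6 + (1/8)*6**2)*(3 + (-1 + 10)**2) = (3/8 + 3 + (1/8)*36)*(3 + 9**2) = (3/8 + 3 + 9/2)*(3 + 81) = (63/8)*84 = 1323/2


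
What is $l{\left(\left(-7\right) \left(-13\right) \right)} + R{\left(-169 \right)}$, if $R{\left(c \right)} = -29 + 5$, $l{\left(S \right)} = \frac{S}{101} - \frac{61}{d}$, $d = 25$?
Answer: $- \frac{64486}{2525} \approx -25.539$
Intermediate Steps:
$l{\left(S \right)} = - \frac{61}{25} + \frac{S}{101}$ ($l{\left(S \right)} = \frac{S}{101} - \frac{61}{25} = - \frac{61}{25} + \frac{S}{101}$)
$R{\left(c \right)} = -24$
$l{\left(\left(-7\right) \left(-13\right) \right)} + R{\left(-169 \right)} = \left(- \frac{61}{25} + \frac{\left(-7\right) \left(-13\right)}{101}\right) - 24 = \left(- \frac{61}{25} + \frac{1}{101} \cdot 91\right) - 24 = \left(- \frac{61}{25} + \frac{91}{101}\right) - 24 = - \frac{3886}{2525} - 24 = - \frac{64486}{2525}$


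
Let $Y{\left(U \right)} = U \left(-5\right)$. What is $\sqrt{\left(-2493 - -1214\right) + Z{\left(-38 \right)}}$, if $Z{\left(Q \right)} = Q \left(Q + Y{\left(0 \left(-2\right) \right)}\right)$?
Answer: $\sqrt{165} \approx 12.845$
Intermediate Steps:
$Y{\left(U \right)} = - 5 U$
$Z{\left(Q \right)} = Q^{2}$ ($Z{\left(Q \right)} = Q \left(Q - 5 \cdot 0 \left(-2\right)\right) = Q \left(Q - 0\right) = Q \left(Q + 0\right) = Q Q = Q^{2}$)
$\sqrt{\left(-2493 - -1214\right) + Z{\left(-38 \right)}} = \sqrt{\left(-2493 - -1214\right) + \left(-38\right)^{2}} = \sqrt{\left(-2493 + 1214\right) + 1444} = \sqrt{-1279 + 1444} = \sqrt{165}$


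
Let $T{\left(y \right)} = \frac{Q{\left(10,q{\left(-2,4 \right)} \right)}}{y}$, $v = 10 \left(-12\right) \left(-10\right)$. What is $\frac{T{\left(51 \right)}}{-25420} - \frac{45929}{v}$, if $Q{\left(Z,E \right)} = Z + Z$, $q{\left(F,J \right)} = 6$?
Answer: $- \frac{330796101}{8642800} \approx -38.274$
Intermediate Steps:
$Q{\left(Z,E \right)} = 2 Z$
$v = 1200$ ($v = \left(-120\right) \left(-10\right) = 1200$)
$T{\left(y \right)} = \frac{20}{y}$ ($T{\left(y \right)} = \frac{2 \cdot 10}{y} = \frac{20}{y}$)
$\frac{T{\left(51 \right)}}{-25420} - \frac{45929}{v} = \frac{20 \cdot \frac{1}{51}}{-25420} - \frac{45929}{1200} = 20 \cdot \frac{1}{51} \left(- \frac{1}{25420}\right) - \frac{45929}{1200} = \frac{20}{51} \left(- \frac{1}{25420}\right) - \frac{45929}{1200} = - \frac{1}{64821} - \frac{45929}{1200} = - \frac{330796101}{8642800}$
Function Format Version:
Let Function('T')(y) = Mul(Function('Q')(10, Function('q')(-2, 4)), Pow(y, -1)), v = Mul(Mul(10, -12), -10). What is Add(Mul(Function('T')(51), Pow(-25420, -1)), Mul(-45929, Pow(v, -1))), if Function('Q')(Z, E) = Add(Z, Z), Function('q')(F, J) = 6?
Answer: Rational(-330796101, 8642800) ≈ -38.274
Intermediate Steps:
Function('Q')(Z, E) = Mul(2, Z)
v = 1200 (v = Mul(-120, -10) = 1200)
Function('T')(y) = Mul(20, Pow(y, -1)) (Function('T')(y) = Mul(Mul(2, 10), Pow(y, -1)) = Mul(20, Pow(y, -1)))
Add(Mul(Function('T')(51), Pow(-25420, -1)), Mul(-45929, Pow(v, -1))) = Add(Mul(Mul(20, Pow(51, -1)), Pow(-25420, -1)), Mul(-45929, Pow(1200, -1))) = Add(Mul(Mul(20, Rational(1, 51)), Rational(-1, 25420)), Mul(-45929, Rational(1, 1200))) = Add(Mul(Rational(20, 51), Rational(-1, 25420)), Rational(-45929, 1200)) = Add(Rational(-1, 64821), Rational(-45929, 1200)) = Rational(-330796101, 8642800)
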